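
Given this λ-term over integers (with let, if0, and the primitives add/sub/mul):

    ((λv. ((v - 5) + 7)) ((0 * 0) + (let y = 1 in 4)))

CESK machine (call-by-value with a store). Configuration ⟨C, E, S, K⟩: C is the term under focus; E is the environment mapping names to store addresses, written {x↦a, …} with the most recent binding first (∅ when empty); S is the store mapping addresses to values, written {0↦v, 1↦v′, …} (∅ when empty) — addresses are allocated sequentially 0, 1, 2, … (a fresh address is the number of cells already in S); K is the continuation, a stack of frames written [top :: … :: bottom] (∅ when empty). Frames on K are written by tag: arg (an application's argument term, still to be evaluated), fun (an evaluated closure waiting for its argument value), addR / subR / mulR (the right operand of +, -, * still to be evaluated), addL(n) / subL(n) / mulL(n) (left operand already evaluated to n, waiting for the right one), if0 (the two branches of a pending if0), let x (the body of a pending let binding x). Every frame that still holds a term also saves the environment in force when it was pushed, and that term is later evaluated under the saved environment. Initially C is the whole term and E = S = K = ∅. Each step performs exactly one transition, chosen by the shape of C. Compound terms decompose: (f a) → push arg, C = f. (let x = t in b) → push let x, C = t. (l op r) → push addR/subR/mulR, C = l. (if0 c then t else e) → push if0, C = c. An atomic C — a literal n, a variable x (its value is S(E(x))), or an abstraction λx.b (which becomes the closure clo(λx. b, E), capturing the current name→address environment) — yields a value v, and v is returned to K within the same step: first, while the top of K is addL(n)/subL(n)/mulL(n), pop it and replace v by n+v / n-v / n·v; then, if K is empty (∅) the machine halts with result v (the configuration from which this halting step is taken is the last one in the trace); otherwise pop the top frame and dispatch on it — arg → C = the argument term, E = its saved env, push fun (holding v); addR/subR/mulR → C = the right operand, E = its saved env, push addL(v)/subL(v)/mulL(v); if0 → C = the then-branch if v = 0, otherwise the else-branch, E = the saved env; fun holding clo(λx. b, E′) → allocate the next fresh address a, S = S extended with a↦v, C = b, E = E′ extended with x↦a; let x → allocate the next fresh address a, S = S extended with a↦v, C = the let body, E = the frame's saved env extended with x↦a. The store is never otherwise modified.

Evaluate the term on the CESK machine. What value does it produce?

Answer: 6

Machine steps:
0. [C=((λv. ((v - 5) + 7)) ((0 * 0) + (let y = 1 in 4))) | E=∅ | S=∅ | K=∅]
1. [C=(λv. ((v - 5) + 7)) | E=∅ | S=∅ | K=[arg]]
2. [C=((0 * 0) + (let y = 1 in 4)) | E=∅ | S=∅ | K=[fun]]
3. [C=(0 * 0) | E=∅ | S=∅ | K=[addR :: fun]]
4. [C=0 | E=∅ | S=∅ | K=[mulR :: addR :: fun]]
5. [C=0 | E=∅ | S=∅ | K=[mulL(0) :: addR :: fun]]
6. [C=(let y = 1 in 4) | E=∅ | S=∅ | K=[addL(0) :: fun]]
7. [C=1 | E=∅ | S=∅ | K=[let y :: addL(0) :: fun]]
8. [C=4 | E={y↦0} | S={0↦1} | K=[addL(0) :: fun]]
9. [C=((v - 5) + 7) | E={v↦1} | S={0↦1, 1↦4} | K=∅]
10. [C=(v - 5) | E={v↦1} | S={0↦1, 1↦4} | K=[addR]]
11. [C=v | E={v↦1} | S={0↦1, 1↦4} | K=[subR :: addR]]
12. [C=5 | E={v↦1} | S={0↦1, 1↦4} | K=[subL(4) :: addR]]
13. [C=7 | E={v↦1} | S={0↦1, 1↦4} | K=[addL(-1)]]
→ final value 6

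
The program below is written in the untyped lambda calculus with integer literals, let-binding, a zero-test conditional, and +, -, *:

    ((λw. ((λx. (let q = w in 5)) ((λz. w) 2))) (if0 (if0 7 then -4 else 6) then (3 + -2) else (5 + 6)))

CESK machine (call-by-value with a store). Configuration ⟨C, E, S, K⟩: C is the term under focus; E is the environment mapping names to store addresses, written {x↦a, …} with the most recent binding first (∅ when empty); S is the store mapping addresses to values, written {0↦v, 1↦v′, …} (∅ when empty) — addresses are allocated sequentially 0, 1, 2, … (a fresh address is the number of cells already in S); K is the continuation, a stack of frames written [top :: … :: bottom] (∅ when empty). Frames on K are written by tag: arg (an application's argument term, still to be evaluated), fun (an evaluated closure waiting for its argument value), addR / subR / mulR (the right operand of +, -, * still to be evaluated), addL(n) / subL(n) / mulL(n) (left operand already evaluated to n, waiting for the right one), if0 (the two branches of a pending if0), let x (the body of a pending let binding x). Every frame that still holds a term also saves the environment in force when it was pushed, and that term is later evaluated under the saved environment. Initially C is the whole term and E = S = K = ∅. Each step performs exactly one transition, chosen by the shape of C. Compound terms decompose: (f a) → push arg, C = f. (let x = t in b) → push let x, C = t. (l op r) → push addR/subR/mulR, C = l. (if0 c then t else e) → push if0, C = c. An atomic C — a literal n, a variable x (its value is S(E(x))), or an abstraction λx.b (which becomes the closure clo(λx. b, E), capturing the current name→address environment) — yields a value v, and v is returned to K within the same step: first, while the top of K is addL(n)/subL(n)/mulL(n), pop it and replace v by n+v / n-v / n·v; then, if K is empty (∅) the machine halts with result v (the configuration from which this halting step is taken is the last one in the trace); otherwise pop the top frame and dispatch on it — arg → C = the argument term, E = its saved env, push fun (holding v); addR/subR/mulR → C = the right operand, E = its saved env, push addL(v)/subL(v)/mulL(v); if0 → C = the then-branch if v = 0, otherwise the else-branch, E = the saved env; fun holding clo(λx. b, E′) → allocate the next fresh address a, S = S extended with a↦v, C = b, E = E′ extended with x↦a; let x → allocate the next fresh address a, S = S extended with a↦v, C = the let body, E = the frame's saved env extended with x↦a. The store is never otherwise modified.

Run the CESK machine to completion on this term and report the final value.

Answer: 5

Execution trace:
0. ⟨C=((λw. ((λx. (let q = w in 5)) ((λz. w) 2))) (if0 (if0 7 then -4 else 6) then (3 + -2) else (5 + 6))); E=∅; S=∅; K=∅⟩
1. ⟨C=(λw. ((λx. (let q = w in 5)) ((λz. w) 2))); E=∅; S=∅; K=[arg]⟩
2. ⟨C=(if0 (if0 7 then -4 else 6) then (3 + -2) else (5 + 6)); E=∅; S=∅; K=[fun]⟩
3. ⟨C=(if0 7 then -4 else 6); E=∅; S=∅; K=[if0 :: fun]⟩
4. ⟨C=7; E=∅; S=∅; K=[if0 :: if0 :: fun]⟩
5. ⟨C=6; E=∅; S=∅; K=[if0 :: fun]⟩
6. ⟨C=(5 + 6); E=∅; S=∅; K=[fun]⟩
7. ⟨C=5; E=∅; S=∅; K=[addR :: fun]⟩
8. ⟨C=6; E=∅; S=∅; K=[addL(5) :: fun]⟩
9. ⟨C=((λx. (let q = w in 5)) ((λz. w) 2)); E={w↦0}; S={0↦11}; K=∅⟩
10. ⟨C=(λx. (let q = w in 5)); E={w↦0}; S={0↦11}; K=[arg]⟩
11. ⟨C=((λz. w) 2); E={w↦0}; S={0↦11}; K=[fun]⟩
12. ⟨C=(λz. w); E={w↦0}; S={0↦11}; K=[arg :: fun]⟩
13. ⟨C=2; E={w↦0}; S={0↦11}; K=[fun :: fun]⟩
14. ⟨C=w; E={z↦1, w↦0}; S={0↦11, 1↦2}; K=[fun]⟩
15. ⟨C=(let q = w in 5); E={x↦2, w↦0}; S={0↦11, 1↦2, 2↦11}; K=∅⟩
16. ⟨C=w; E={x↦2, w↦0}; S={0↦11, 1↦2, 2↦11}; K=[let q]⟩
17. ⟨C=5; E={q↦3, x↦2, w↦0}; S={0↦11, 1↦2, 2↦11, 3↦11}; K=∅⟩
→ final value 5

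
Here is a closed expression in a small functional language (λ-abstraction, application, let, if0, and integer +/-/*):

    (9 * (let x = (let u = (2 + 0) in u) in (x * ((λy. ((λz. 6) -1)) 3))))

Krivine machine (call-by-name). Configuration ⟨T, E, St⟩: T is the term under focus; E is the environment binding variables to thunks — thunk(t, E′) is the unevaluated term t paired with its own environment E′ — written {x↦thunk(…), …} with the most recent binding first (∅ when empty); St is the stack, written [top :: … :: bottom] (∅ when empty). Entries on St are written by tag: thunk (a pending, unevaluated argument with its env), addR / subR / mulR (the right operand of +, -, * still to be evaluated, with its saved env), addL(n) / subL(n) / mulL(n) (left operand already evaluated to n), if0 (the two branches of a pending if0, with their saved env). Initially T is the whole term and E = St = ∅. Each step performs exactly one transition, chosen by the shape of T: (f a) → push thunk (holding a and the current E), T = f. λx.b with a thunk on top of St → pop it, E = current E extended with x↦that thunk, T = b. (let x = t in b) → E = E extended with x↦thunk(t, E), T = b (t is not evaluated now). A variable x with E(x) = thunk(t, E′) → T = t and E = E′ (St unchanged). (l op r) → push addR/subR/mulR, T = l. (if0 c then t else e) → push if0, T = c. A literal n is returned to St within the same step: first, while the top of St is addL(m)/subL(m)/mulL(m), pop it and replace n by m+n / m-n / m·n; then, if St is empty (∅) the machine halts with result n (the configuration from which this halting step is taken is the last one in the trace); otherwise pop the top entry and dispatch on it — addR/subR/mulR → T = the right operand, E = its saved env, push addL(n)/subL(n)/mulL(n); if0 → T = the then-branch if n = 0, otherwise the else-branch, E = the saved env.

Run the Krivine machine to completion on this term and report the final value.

t=0: <T=(9 * (let x = (let u = (2 + 0) in u) in (x * ((λy. ((λz. 6) -1)) 3)))), E=∅, St=∅>
t=1: <T=9, E=∅, St=[mulR]>
t=2: <T=(let x = (let u = (2 + 0) in u) in (x * ((λy. ((λz. 6) -1)) 3))), E=∅, St=[mulL(9)]>
t=3: <T=(x * ((λy. ((λz. 6) -1)) 3)), E={x↦thunk((let u = (2 + 0) in u), ∅)}, St=[mulL(9)]>
t=4: <T=x, E={x↦thunk((let u = (2 + 0) in u), ∅)}, St=[mulR :: mulL(9)]>
t=5: <T=(let u = (2 + 0) in u), E=∅, St=[mulR :: mulL(9)]>
t=6: <T=u, E={u↦thunk((2 + 0), ∅)}, St=[mulR :: mulL(9)]>
t=7: <T=(2 + 0), E=∅, St=[mulR :: mulL(9)]>
t=8: <T=2, E=∅, St=[addR :: mulR :: mulL(9)]>
t=9: <T=0, E=∅, St=[addL(2) :: mulR :: mulL(9)]>
t=10: <T=((λy. ((λz. 6) -1)) 3), E={x↦thunk((let u = (2 + 0) in u), ∅)}, St=[mulL(2) :: mulL(9)]>
t=11: <T=(λy. ((λz. 6) -1)), E={x↦thunk((let u = (2 + 0) in u), ∅)}, St=[thunk :: mulL(2) :: mulL(9)]>
t=12: <T=((λz. 6) -1), E={y↦thunk(3, {x↦thunk((let u = (2 + 0) in u), ∅)}), x↦thunk((let u = (2 + 0) in u), ∅)}, St=[mulL(2) :: mulL(9)]>
t=13: <T=(λz. 6), E={y↦thunk(3, {x↦thunk((let u = (2 + 0) in u), ∅)}), x↦thunk((let u = (2 + 0) in u), ∅)}, St=[thunk :: mulL(2) :: mulL(9)]>
t=14: <T=6, E={z↦thunk(-1, {y↦thunk(3, {x↦thunk((let u = (2 + 0) in u), ∅)}), x↦thunk((let u = (2 + 0) in u), ∅)}), y↦thunk(3, {x↦thunk((let u = (2 + 0) in u), ∅)}), x↦thunk((let u = (2 + 0) in u), ∅)}, St=[mulL(2) :: mulL(9)]>
→ final value 108

Answer: 108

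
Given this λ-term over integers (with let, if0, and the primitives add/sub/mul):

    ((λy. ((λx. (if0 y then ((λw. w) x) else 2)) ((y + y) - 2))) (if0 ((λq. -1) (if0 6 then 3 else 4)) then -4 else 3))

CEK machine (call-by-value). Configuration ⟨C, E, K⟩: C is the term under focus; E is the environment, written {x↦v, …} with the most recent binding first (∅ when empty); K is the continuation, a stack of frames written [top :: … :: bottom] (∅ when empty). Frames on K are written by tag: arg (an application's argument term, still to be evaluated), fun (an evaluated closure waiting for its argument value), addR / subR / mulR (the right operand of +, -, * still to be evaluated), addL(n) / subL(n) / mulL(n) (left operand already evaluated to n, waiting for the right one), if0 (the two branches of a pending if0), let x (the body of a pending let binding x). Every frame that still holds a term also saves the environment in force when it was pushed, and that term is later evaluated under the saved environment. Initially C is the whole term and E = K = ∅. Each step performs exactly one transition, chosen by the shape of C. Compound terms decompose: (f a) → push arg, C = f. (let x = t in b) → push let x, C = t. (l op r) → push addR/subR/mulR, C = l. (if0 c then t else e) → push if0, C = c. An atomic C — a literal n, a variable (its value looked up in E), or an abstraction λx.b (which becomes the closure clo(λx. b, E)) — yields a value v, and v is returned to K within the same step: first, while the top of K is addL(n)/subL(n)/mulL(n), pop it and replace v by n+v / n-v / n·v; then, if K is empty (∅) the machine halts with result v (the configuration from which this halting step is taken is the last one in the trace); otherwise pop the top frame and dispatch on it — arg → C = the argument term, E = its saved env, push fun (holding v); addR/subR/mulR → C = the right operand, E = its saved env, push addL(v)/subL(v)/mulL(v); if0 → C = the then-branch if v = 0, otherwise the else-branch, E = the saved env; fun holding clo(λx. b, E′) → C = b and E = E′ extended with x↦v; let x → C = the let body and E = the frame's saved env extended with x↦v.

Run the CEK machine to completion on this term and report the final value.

Answer: 2

Machine steps:
0. ⟨C=((λy. ((λx. (if0 y then ((λw. w) x) else 2)) ((y + y) - 2))) (if0 ((λq. -1) (if0 6 then 3 else 4)) then -4 else 3)); E=∅; K=∅⟩
1. ⟨C=(λy. ((λx. (if0 y then ((λw. w) x) else 2)) ((y + y) - 2))); E=∅; K=[arg]⟩
2. ⟨C=(if0 ((λq. -1) (if0 6 then 3 else 4)) then -4 else 3); E=∅; K=[fun]⟩
3. ⟨C=((λq. -1) (if0 6 then 3 else 4)); E=∅; K=[if0 :: fun]⟩
4. ⟨C=(λq. -1); E=∅; K=[arg :: if0 :: fun]⟩
5. ⟨C=(if0 6 then 3 else 4); E=∅; K=[fun :: if0 :: fun]⟩
6. ⟨C=6; E=∅; K=[if0 :: fun :: if0 :: fun]⟩
7. ⟨C=4; E=∅; K=[fun :: if0 :: fun]⟩
8. ⟨C=-1; E={q↦4}; K=[if0 :: fun]⟩
9. ⟨C=3; E=∅; K=[fun]⟩
10. ⟨C=((λx. (if0 y then ((λw. w) x) else 2)) ((y + y) - 2)); E={y↦3}; K=∅⟩
11. ⟨C=(λx. (if0 y then ((λw. w) x) else 2)); E={y↦3}; K=[arg]⟩
12. ⟨C=((y + y) - 2); E={y↦3}; K=[fun]⟩
13. ⟨C=(y + y); E={y↦3}; K=[subR :: fun]⟩
14. ⟨C=y; E={y↦3}; K=[addR :: subR :: fun]⟩
15. ⟨C=y; E={y↦3}; K=[addL(3) :: subR :: fun]⟩
16. ⟨C=2; E={y↦3}; K=[subL(6) :: fun]⟩
17. ⟨C=(if0 y then ((λw. w) x) else 2); E={x↦4, y↦3}; K=∅⟩
18. ⟨C=y; E={x↦4, y↦3}; K=[if0]⟩
19. ⟨C=2; E={x↦4, y↦3}; K=∅⟩
→ final value 2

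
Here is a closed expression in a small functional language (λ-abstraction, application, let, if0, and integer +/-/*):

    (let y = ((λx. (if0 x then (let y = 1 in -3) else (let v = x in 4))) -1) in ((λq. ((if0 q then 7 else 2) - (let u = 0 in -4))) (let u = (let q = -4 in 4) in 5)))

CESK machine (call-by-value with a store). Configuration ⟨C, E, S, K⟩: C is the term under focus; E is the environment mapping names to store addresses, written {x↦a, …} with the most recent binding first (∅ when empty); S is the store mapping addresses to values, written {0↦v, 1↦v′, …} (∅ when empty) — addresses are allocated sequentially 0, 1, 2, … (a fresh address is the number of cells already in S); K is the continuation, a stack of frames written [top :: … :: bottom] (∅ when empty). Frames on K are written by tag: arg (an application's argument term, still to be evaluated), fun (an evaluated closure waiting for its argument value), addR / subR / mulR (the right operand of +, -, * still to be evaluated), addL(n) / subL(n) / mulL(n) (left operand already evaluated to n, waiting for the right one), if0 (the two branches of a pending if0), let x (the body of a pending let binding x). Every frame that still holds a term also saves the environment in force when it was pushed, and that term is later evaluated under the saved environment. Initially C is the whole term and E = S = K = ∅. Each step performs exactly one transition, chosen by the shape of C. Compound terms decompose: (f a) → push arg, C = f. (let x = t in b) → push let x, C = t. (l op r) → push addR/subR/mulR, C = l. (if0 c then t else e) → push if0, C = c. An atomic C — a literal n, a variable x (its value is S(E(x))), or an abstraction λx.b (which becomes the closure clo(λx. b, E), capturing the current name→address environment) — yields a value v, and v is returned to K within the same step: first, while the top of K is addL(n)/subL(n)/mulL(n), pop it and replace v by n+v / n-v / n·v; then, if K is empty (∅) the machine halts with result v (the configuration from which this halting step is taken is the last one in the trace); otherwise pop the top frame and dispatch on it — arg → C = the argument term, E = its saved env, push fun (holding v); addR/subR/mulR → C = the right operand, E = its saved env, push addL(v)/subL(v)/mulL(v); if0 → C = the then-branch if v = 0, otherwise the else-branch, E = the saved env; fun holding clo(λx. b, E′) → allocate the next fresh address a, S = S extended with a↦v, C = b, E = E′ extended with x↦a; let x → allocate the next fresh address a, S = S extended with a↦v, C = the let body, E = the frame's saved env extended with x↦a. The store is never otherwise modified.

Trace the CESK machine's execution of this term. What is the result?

Answer: 6

Derivation:
t=0: <C=(let y = ((λx. (if0 x then (let y = 1 in -3) else (let v = x in 4))) -1) in ((λq. ((if0 q then 7 else 2) - (let u = 0 in -4))) (let u = (let q = -4 in 4) in 5))), E=∅, S=∅, K=∅>
t=1: <C=((λx. (if0 x then (let y = 1 in -3) else (let v = x in 4))) -1), E=∅, S=∅, K=[let y]>
t=2: <C=(λx. (if0 x then (let y = 1 in -3) else (let v = x in 4))), E=∅, S=∅, K=[arg :: let y]>
t=3: <C=-1, E=∅, S=∅, K=[fun :: let y]>
t=4: <C=(if0 x then (let y = 1 in -3) else (let v = x in 4)), E={x↦0}, S={0↦-1}, K=[let y]>
t=5: <C=x, E={x↦0}, S={0↦-1}, K=[if0 :: let y]>
t=6: <C=(let v = x in 4), E={x↦0}, S={0↦-1}, K=[let y]>
t=7: <C=x, E={x↦0}, S={0↦-1}, K=[let v :: let y]>
t=8: <C=4, E={v↦1, x↦0}, S={0↦-1, 1↦-1}, K=[let y]>
t=9: <C=((λq. ((if0 q then 7 else 2) - (let u = 0 in -4))) (let u = (let q = -4 in 4) in 5)), E={y↦2}, S={0↦-1, 1↦-1, 2↦4}, K=∅>
t=10: <C=(λq. ((if0 q then 7 else 2) - (let u = 0 in -4))), E={y↦2}, S={0↦-1, 1↦-1, 2↦4}, K=[arg]>
t=11: <C=(let u = (let q = -4 in 4) in 5), E={y↦2}, S={0↦-1, 1↦-1, 2↦4}, K=[fun]>
t=12: <C=(let q = -4 in 4), E={y↦2}, S={0↦-1, 1↦-1, 2↦4}, K=[let u :: fun]>
t=13: <C=-4, E={y↦2}, S={0↦-1, 1↦-1, 2↦4}, K=[let q :: let u :: fun]>
t=14: <C=4, E={q↦3, y↦2}, S={0↦-1, 1↦-1, 2↦4, 3↦-4}, K=[let u :: fun]>
t=15: <C=5, E={u↦4, y↦2}, S={0↦-1, 1↦-1, 2↦4, 3↦-4, 4↦4}, K=[fun]>
t=16: <C=((if0 q then 7 else 2) - (let u = 0 in -4)), E={q↦5, y↦2}, S={0↦-1, 1↦-1, 2↦4, 3↦-4, 4↦4, 5↦5}, K=∅>
t=17: <C=(if0 q then 7 else 2), E={q↦5, y↦2}, S={0↦-1, 1↦-1, 2↦4, 3↦-4, 4↦4, 5↦5}, K=[subR]>
t=18: <C=q, E={q↦5, y↦2}, S={0↦-1, 1↦-1, 2↦4, 3↦-4, 4↦4, 5↦5}, K=[if0 :: subR]>
t=19: <C=2, E={q↦5, y↦2}, S={0↦-1, 1↦-1, 2↦4, 3↦-4, 4↦4, 5↦5}, K=[subR]>
t=20: <C=(let u = 0 in -4), E={q↦5, y↦2}, S={0↦-1, 1↦-1, 2↦4, 3↦-4, 4↦4, 5↦5}, K=[subL(2)]>
t=21: <C=0, E={q↦5, y↦2}, S={0↦-1, 1↦-1, 2↦4, 3↦-4, 4↦4, 5↦5}, K=[let u :: subL(2)]>
t=22: <C=-4, E={u↦6, q↦5, y↦2}, S={0↦-1, 1↦-1, 2↦4, 3↦-4, 4↦4, 5↦5, 6↦0}, K=[subL(2)]>
→ final value 6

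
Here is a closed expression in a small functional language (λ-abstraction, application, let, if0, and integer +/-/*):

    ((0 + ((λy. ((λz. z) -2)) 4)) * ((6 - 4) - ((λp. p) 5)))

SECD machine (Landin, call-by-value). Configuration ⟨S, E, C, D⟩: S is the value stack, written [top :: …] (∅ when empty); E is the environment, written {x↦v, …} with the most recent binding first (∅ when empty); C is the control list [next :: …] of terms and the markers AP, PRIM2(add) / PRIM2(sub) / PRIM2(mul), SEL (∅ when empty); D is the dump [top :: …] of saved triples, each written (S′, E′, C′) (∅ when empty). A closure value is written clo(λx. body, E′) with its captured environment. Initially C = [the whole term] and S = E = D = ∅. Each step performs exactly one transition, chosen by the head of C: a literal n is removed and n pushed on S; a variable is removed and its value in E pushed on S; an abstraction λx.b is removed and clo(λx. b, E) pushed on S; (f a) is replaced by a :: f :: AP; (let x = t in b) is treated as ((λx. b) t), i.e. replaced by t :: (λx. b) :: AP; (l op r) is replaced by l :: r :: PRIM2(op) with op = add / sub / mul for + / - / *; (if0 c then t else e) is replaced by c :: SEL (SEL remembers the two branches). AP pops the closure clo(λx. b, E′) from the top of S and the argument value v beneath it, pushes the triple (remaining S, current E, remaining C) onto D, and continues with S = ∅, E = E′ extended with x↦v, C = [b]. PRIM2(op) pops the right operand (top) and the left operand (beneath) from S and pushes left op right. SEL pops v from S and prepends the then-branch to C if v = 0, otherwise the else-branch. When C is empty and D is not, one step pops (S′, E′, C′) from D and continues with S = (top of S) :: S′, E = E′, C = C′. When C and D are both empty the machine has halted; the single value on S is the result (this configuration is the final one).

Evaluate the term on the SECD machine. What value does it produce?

Answer: 6

Machine steps:
step 0: ⟨S=∅; E=∅; C=[((0 + ((λy. ((λz. z) -2)) 4)) * ((6 - 4) - ((λp. p) 5)))]; D=∅⟩
step 1: ⟨S=∅; E=∅; C=[(0 + ((λy. ((λz. z) -2)) 4)) :: ((6 - 4) - ((λp. p) 5)) :: PRIM2(mul)]; D=∅⟩
step 2: ⟨S=∅; E=∅; C=[0 :: ((λy. ((λz. z) -2)) 4) :: PRIM2(add) :: ((6 - 4) - ((λp. p) 5)) :: PRIM2(mul)]; D=∅⟩
step 3: ⟨S=[0]; E=∅; C=[((λy. ((λz. z) -2)) 4) :: PRIM2(add) :: ((6 - 4) - ((λp. p) 5)) :: PRIM2(mul)]; D=∅⟩
step 4: ⟨S=[0]; E=∅; C=[4 :: (λy. ((λz. z) -2)) :: AP :: PRIM2(add) :: ((6 - 4) - ((λp. p) 5)) :: PRIM2(mul)]; D=∅⟩
step 5: ⟨S=[4 :: 0]; E=∅; C=[(λy. ((λz. z) -2)) :: AP :: PRIM2(add) :: ((6 - 4) - ((λp. p) 5)) :: PRIM2(mul)]; D=∅⟩
step 6: ⟨S=[clo(λy. ((λz. z) -2), ∅) :: 4 :: 0]; E=∅; C=[AP :: PRIM2(add) :: ((6 - 4) - ((λp. p) 5)) :: PRIM2(mul)]; D=∅⟩
step 7: ⟨S=∅; E={y↦4}; C=[((λz. z) -2)]; D=[([0], ∅, [PRIM2(add) :: ((6 - 4) - ((λp. p) 5)) :: PRIM2(mul)])]⟩
step 8: ⟨S=∅; E={y↦4}; C=[-2 :: (λz. z) :: AP]; D=[([0], ∅, [PRIM2(add) :: ((6 - 4) - ((λp. p) 5)) :: PRIM2(mul)])]⟩
step 9: ⟨S=[-2]; E={y↦4}; C=[(λz. z) :: AP]; D=[([0], ∅, [PRIM2(add) :: ((6 - 4) - ((λp. p) 5)) :: PRIM2(mul)])]⟩
step 10: ⟨S=[clo(λz. z, {y↦4}) :: -2]; E={y↦4}; C=[AP]; D=[([0], ∅, [PRIM2(add) :: ((6 - 4) - ((λp. p) 5)) :: PRIM2(mul)])]⟩
step 11: ⟨S=∅; E={z↦-2, y↦4}; C=[z]; D=[(∅, {y↦4}, ∅) :: ([0], ∅, [PRIM2(add) :: ((6 - 4) - ((λp. p) 5)) :: PRIM2(mul)])]⟩
step 12: ⟨S=[-2]; E={z↦-2, y↦4}; C=∅; D=[(∅, {y↦4}, ∅) :: ([0], ∅, [PRIM2(add) :: ((6 - 4) - ((λp. p) 5)) :: PRIM2(mul)])]⟩
step 13: ⟨S=[-2]; E={y↦4}; C=∅; D=[([0], ∅, [PRIM2(add) :: ((6 - 4) - ((λp. p) 5)) :: PRIM2(mul)])]⟩
step 14: ⟨S=[-2 :: 0]; E=∅; C=[PRIM2(add) :: ((6 - 4) - ((λp. p) 5)) :: PRIM2(mul)]; D=∅⟩
step 15: ⟨S=[-2]; E=∅; C=[((6 - 4) - ((λp. p) 5)) :: PRIM2(mul)]; D=∅⟩
step 16: ⟨S=[-2]; E=∅; C=[(6 - 4) :: ((λp. p) 5) :: PRIM2(sub) :: PRIM2(mul)]; D=∅⟩
step 17: ⟨S=[-2]; E=∅; C=[6 :: 4 :: PRIM2(sub) :: ((λp. p) 5) :: PRIM2(sub) :: PRIM2(mul)]; D=∅⟩
step 18: ⟨S=[6 :: -2]; E=∅; C=[4 :: PRIM2(sub) :: ((λp. p) 5) :: PRIM2(sub) :: PRIM2(mul)]; D=∅⟩
step 19: ⟨S=[4 :: 6 :: -2]; E=∅; C=[PRIM2(sub) :: ((λp. p) 5) :: PRIM2(sub) :: PRIM2(mul)]; D=∅⟩
step 20: ⟨S=[2 :: -2]; E=∅; C=[((λp. p) 5) :: PRIM2(sub) :: PRIM2(mul)]; D=∅⟩
step 21: ⟨S=[2 :: -2]; E=∅; C=[5 :: (λp. p) :: AP :: PRIM2(sub) :: PRIM2(mul)]; D=∅⟩
step 22: ⟨S=[5 :: 2 :: -2]; E=∅; C=[(λp. p) :: AP :: PRIM2(sub) :: PRIM2(mul)]; D=∅⟩
step 23: ⟨S=[clo(λp. p, ∅) :: 5 :: 2 :: -2]; E=∅; C=[AP :: PRIM2(sub) :: PRIM2(mul)]; D=∅⟩
step 24: ⟨S=∅; E={p↦5}; C=[p]; D=[([2 :: -2], ∅, [PRIM2(sub) :: PRIM2(mul)])]⟩
step 25: ⟨S=[5]; E={p↦5}; C=∅; D=[([2 :: -2], ∅, [PRIM2(sub) :: PRIM2(mul)])]⟩
step 26: ⟨S=[5 :: 2 :: -2]; E=∅; C=[PRIM2(sub) :: PRIM2(mul)]; D=∅⟩
step 27: ⟨S=[-3 :: -2]; E=∅; C=[PRIM2(mul)]; D=∅⟩
step 28: ⟨S=[6]; E=∅; C=∅; D=∅⟩
→ final value 6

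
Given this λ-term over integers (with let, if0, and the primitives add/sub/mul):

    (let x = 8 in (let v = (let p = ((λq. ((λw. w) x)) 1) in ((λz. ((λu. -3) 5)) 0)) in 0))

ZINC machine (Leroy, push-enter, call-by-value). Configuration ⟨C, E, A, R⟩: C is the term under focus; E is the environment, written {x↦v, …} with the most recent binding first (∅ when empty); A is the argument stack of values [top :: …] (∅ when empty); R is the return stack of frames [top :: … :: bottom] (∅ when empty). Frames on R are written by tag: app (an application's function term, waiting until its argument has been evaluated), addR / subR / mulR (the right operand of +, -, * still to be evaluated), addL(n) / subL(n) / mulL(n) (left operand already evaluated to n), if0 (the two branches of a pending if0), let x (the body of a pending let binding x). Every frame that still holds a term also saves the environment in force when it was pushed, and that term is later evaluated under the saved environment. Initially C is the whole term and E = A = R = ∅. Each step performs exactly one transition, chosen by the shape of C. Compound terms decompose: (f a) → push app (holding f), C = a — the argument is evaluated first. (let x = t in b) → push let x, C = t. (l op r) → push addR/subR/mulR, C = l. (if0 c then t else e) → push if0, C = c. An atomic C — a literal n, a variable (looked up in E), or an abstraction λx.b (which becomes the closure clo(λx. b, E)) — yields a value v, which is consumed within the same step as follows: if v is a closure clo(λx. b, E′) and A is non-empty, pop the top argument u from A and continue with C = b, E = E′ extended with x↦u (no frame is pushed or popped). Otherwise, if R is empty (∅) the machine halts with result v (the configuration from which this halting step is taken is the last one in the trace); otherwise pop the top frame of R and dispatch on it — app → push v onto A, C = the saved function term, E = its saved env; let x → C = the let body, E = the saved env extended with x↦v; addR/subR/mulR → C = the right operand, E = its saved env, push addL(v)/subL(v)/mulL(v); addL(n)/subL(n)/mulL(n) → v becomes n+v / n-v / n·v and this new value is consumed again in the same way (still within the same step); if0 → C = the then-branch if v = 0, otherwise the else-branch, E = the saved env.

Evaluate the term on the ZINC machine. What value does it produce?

Answer: 0

Machine steps:
[0] [C=(let x = 8 in (let v = (let p = ((λq. ((λw. w) x)) 1) in ((λz. ((λu. -3) 5)) 0)) in 0)) | E=∅ | A=∅ | R=∅]
[1] [C=8 | E=∅ | A=∅ | R=[let x]]
[2] [C=(let v = (let p = ((λq. ((λw. w) x)) 1) in ((λz. ((λu. -3) 5)) 0)) in 0) | E={x↦8} | A=∅ | R=∅]
[3] [C=(let p = ((λq. ((λw. w) x)) 1) in ((λz. ((λu. -3) 5)) 0)) | E={x↦8} | A=∅ | R=[let v]]
[4] [C=((λq. ((λw. w) x)) 1) | E={x↦8} | A=∅ | R=[let p :: let v]]
[5] [C=1 | E={x↦8} | A=∅ | R=[app :: let p :: let v]]
[6] [C=(λq. ((λw. w) x)) | E={x↦8} | A=[1] | R=[let p :: let v]]
[7] [C=((λw. w) x) | E={q↦1, x↦8} | A=∅ | R=[let p :: let v]]
[8] [C=x | E={q↦1, x↦8} | A=∅ | R=[app :: let p :: let v]]
[9] [C=(λw. w) | E={q↦1, x↦8} | A=[8] | R=[let p :: let v]]
[10] [C=w | E={w↦8, q↦1, x↦8} | A=∅ | R=[let p :: let v]]
[11] [C=((λz. ((λu. -3) 5)) 0) | E={p↦8, x↦8} | A=∅ | R=[let v]]
[12] [C=0 | E={p↦8, x↦8} | A=∅ | R=[app :: let v]]
[13] [C=(λz. ((λu. -3) 5)) | E={p↦8, x↦8} | A=[0] | R=[let v]]
[14] [C=((λu. -3) 5) | E={z↦0, p↦8, x↦8} | A=∅ | R=[let v]]
[15] [C=5 | E={z↦0, p↦8, x↦8} | A=∅ | R=[app :: let v]]
[16] [C=(λu. -3) | E={z↦0, p↦8, x↦8} | A=[5] | R=[let v]]
[17] [C=-3 | E={u↦5, z↦0, p↦8, x↦8} | A=∅ | R=[let v]]
[18] [C=0 | E={v↦-3, x↦8} | A=∅ | R=∅]
→ final value 0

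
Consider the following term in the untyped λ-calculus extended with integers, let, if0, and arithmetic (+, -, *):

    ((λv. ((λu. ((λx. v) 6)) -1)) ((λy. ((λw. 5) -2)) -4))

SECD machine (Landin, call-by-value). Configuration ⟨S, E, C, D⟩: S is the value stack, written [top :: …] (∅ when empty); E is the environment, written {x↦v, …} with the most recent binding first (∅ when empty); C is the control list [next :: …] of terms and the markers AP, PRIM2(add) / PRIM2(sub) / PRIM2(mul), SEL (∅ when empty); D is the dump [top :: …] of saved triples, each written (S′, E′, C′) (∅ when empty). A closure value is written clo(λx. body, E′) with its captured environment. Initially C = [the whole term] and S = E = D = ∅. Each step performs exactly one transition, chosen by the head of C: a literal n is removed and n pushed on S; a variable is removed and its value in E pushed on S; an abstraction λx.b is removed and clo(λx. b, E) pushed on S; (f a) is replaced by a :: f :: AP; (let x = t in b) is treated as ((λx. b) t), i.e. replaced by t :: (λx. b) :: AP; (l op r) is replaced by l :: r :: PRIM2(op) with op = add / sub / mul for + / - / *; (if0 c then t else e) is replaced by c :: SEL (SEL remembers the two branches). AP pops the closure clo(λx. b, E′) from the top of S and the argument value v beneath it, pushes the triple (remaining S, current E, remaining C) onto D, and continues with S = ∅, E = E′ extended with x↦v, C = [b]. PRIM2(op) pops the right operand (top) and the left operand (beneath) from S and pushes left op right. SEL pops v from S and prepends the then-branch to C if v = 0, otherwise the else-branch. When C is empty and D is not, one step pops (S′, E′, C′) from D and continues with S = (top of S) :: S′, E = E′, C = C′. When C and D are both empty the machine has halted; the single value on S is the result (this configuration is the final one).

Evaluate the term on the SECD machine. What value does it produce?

0. ⟨S=∅; E=∅; C=[((λv. ((λu. ((λx. v) 6)) -1)) ((λy. ((λw. 5) -2)) -4))]; D=∅⟩
1. ⟨S=∅; E=∅; C=[((λy. ((λw. 5) -2)) -4) :: (λv. ((λu. ((λx. v) 6)) -1)) :: AP]; D=∅⟩
2. ⟨S=∅; E=∅; C=[-4 :: (λy. ((λw. 5) -2)) :: AP :: (λv. ((λu. ((λx. v) 6)) -1)) :: AP]; D=∅⟩
3. ⟨S=[-4]; E=∅; C=[(λy. ((λw. 5) -2)) :: AP :: (λv. ((λu. ((λx. v) 6)) -1)) :: AP]; D=∅⟩
4. ⟨S=[clo(λy. ((λw. 5) -2), ∅) :: -4]; E=∅; C=[AP :: (λv. ((λu. ((λx. v) 6)) -1)) :: AP]; D=∅⟩
5. ⟨S=∅; E={y↦-4}; C=[((λw. 5) -2)]; D=[(∅, ∅, [(λv. ((λu. ((λx. v) 6)) -1)) :: AP])]⟩
6. ⟨S=∅; E={y↦-4}; C=[-2 :: (λw. 5) :: AP]; D=[(∅, ∅, [(λv. ((λu. ((λx. v) 6)) -1)) :: AP])]⟩
7. ⟨S=[-2]; E={y↦-4}; C=[(λw. 5) :: AP]; D=[(∅, ∅, [(λv. ((λu. ((λx. v) 6)) -1)) :: AP])]⟩
8. ⟨S=[clo(λw. 5, {y↦-4}) :: -2]; E={y↦-4}; C=[AP]; D=[(∅, ∅, [(λv. ((λu. ((λx. v) 6)) -1)) :: AP])]⟩
9. ⟨S=∅; E={w↦-2, y↦-4}; C=[5]; D=[(∅, {y↦-4}, ∅) :: (∅, ∅, [(λv. ((λu. ((λx. v) 6)) -1)) :: AP])]⟩
10. ⟨S=[5]; E={w↦-2, y↦-4}; C=∅; D=[(∅, {y↦-4}, ∅) :: (∅, ∅, [(λv. ((λu. ((λx. v) 6)) -1)) :: AP])]⟩
11. ⟨S=[5]; E={y↦-4}; C=∅; D=[(∅, ∅, [(λv. ((λu. ((λx. v) 6)) -1)) :: AP])]⟩
12. ⟨S=[5]; E=∅; C=[(λv. ((λu. ((λx. v) 6)) -1)) :: AP]; D=∅⟩
13. ⟨S=[clo(λv. ((λu. ((λx. v) 6)) -1), ∅) :: 5]; E=∅; C=[AP]; D=∅⟩
14. ⟨S=∅; E={v↦5}; C=[((λu. ((λx. v) 6)) -1)]; D=[(∅, ∅, ∅)]⟩
15. ⟨S=∅; E={v↦5}; C=[-1 :: (λu. ((λx. v) 6)) :: AP]; D=[(∅, ∅, ∅)]⟩
16. ⟨S=[-1]; E={v↦5}; C=[(λu. ((λx. v) 6)) :: AP]; D=[(∅, ∅, ∅)]⟩
17. ⟨S=[clo(λu. ((λx. v) 6), {v↦5}) :: -1]; E={v↦5}; C=[AP]; D=[(∅, ∅, ∅)]⟩
18. ⟨S=∅; E={u↦-1, v↦5}; C=[((λx. v) 6)]; D=[(∅, {v↦5}, ∅) :: (∅, ∅, ∅)]⟩
19. ⟨S=∅; E={u↦-1, v↦5}; C=[6 :: (λx. v) :: AP]; D=[(∅, {v↦5}, ∅) :: (∅, ∅, ∅)]⟩
20. ⟨S=[6]; E={u↦-1, v↦5}; C=[(λx. v) :: AP]; D=[(∅, {v↦5}, ∅) :: (∅, ∅, ∅)]⟩
21. ⟨S=[clo(λx. v, {u↦-1, v↦5}) :: 6]; E={u↦-1, v↦5}; C=[AP]; D=[(∅, {v↦5}, ∅) :: (∅, ∅, ∅)]⟩
22. ⟨S=∅; E={x↦6, u↦-1, v↦5}; C=[v]; D=[(∅, {u↦-1, v↦5}, ∅) :: (∅, {v↦5}, ∅) :: (∅, ∅, ∅)]⟩
23. ⟨S=[5]; E={x↦6, u↦-1, v↦5}; C=∅; D=[(∅, {u↦-1, v↦5}, ∅) :: (∅, {v↦5}, ∅) :: (∅, ∅, ∅)]⟩
24. ⟨S=[5]; E={u↦-1, v↦5}; C=∅; D=[(∅, {v↦5}, ∅) :: (∅, ∅, ∅)]⟩
25. ⟨S=[5]; E={v↦5}; C=∅; D=[(∅, ∅, ∅)]⟩
26. ⟨S=[5]; E=∅; C=∅; D=∅⟩
→ final value 5

Answer: 5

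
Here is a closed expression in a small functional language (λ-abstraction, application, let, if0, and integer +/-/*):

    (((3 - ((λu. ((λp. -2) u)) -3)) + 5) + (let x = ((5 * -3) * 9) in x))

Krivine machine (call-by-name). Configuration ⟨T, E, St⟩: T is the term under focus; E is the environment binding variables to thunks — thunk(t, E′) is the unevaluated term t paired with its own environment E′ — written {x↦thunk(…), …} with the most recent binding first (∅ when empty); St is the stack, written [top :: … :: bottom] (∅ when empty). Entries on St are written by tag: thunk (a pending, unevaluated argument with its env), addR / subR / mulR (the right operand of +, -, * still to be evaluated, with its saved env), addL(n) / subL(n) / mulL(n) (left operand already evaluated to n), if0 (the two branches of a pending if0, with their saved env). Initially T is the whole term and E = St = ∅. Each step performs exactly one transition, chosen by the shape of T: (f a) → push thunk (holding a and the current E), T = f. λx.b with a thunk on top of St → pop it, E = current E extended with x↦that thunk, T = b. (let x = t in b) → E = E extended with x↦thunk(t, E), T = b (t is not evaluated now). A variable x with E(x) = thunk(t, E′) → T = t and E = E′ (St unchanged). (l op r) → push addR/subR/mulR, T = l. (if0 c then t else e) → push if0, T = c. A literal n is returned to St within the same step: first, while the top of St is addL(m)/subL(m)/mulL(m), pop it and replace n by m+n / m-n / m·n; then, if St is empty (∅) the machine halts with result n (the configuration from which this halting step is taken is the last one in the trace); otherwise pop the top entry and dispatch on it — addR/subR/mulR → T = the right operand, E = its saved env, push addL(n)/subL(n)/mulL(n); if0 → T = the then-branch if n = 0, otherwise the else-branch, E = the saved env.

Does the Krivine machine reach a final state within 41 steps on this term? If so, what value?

0. <T=(((3 - ((λu. ((λp. -2) u)) -3)) + 5) + (let x = ((5 * -3) * 9) in x)), E=∅, St=∅>
1. <T=((3 - ((λu. ((λp. -2) u)) -3)) + 5), E=∅, St=[addR]>
2. <T=(3 - ((λu. ((λp. -2) u)) -3)), E=∅, St=[addR :: addR]>
3. <T=3, E=∅, St=[subR :: addR :: addR]>
4. <T=((λu. ((λp. -2) u)) -3), E=∅, St=[subL(3) :: addR :: addR]>
5. <T=(λu. ((λp. -2) u)), E=∅, St=[thunk :: subL(3) :: addR :: addR]>
6. <T=((λp. -2) u), E={u↦thunk(-3, ∅)}, St=[subL(3) :: addR :: addR]>
7. <T=(λp. -2), E={u↦thunk(-3, ∅)}, St=[thunk :: subL(3) :: addR :: addR]>
8. <T=-2, E={p↦thunk(u, {u↦thunk(-3, ∅)}), u↦thunk(-3, ∅)}, St=[subL(3) :: addR :: addR]>
9. <T=5, E=∅, St=[addL(5) :: addR]>
10. <T=(let x = ((5 * -3) * 9) in x), E=∅, St=[addL(10)]>
11. <T=x, E={x↦thunk(((5 * -3) * 9), ∅)}, St=[addL(10)]>
12. <T=((5 * -3) * 9), E=∅, St=[addL(10)]>
13. <T=(5 * -3), E=∅, St=[mulR :: addL(10)]>
14. <T=5, E=∅, St=[mulR :: mulR :: addL(10)]>
15. <T=-3, E=∅, St=[mulL(5) :: mulR :: addL(10)]>
16. <T=9, E=∅, St=[mulL(-15) :: addL(10)]>
→ final value -125

Answer: -125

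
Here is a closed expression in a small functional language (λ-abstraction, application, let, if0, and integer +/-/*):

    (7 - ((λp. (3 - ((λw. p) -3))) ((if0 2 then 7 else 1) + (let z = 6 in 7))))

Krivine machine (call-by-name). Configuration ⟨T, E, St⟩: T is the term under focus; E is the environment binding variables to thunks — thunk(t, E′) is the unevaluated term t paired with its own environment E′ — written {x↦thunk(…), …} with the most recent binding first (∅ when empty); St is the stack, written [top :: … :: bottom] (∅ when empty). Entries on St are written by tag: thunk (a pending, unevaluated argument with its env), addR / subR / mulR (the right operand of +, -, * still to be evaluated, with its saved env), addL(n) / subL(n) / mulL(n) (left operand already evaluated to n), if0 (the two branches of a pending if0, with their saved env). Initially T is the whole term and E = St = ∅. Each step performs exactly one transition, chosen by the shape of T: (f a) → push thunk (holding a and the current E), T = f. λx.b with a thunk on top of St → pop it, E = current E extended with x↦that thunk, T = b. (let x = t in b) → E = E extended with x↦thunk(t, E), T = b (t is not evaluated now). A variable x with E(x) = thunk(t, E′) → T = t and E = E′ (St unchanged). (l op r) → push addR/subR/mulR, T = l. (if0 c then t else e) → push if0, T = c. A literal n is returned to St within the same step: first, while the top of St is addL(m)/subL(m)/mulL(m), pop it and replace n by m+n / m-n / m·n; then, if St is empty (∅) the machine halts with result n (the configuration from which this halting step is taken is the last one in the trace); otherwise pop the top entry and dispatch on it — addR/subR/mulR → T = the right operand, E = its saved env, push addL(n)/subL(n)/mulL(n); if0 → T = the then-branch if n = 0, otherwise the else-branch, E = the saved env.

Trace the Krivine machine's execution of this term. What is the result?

[0] <T=(7 - ((λp. (3 - ((λw. p) -3))) ((if0 2 then 7 else 1) + (let z = 6 in 7)))), E=∅, St=∅>
[1] <T=7, E=∅, St=[subR]>
[2] <T=((λp. (3 - ((λw. p) -3))) ((if0 2 then 7 else 1) + (let z = 6 in 7))), E=∅, St=[subL(7)]>
[3] <T=(λp. (3 - ((λw. p) -3))), E=∅, St=[thunk :: subL(7)]>
[4] <T=(3 - ((λw. p) -3)), E={p↦thunk(((if0 2 then 7 else 1) + (let z = 6 in 7)), ∅)}, St=[subL(7)]>
[5] <T=3, E={p↦thunk(((if0 2 then 7 else 1) + (let z = 6 in 7)), ∅)}, St=[subR :: subL(7)]>
[6] <T=((λw. p) -3), E={p↦thunk(((if0 2 then 7 else 1) + (let z = 6 in 7)), ∅)}, St=[subL(3) :: subL(7)]>
[7] <T=(λw. p), E={p↦thunk(((if0 2 then 7 else 1) + (let z = 6 in 7)), ∅)}, St=[thunk :: subL(3) :: subL(7)]>
[8] <T=p, E={w↦thunk(-3, {p↦thunk(((if0 2 then 7 else 1) + (let z = 6 in 7)), ∅)}), p↦thunk(((if0 2 then 7 else 1) + (let z = 6 in 7)), ∅)}, St=[subL(3) :: subL(7)]>
[9] <T=((if0 2 then 7 else 1) + (let z = 6 in 7)), E=∅, St=[subL(3) :: subL(7)]>
[10] <T=(if0 2 then 7 else 1), E=∅, St=[addR :: subL(3) :: subL(7)]>
[11] <T=2, E=∅, St=[if0 :: addR :: subL(3) :: subL(7)]>
[12] <T=1, E=∅, St=[addR :: subL(3) :: subL(7)]>
[13] <T=(let z = 6 in 7), E=∅, St=[addL(1) :: subL(3) :: subL(7)]>
[14] <T=7, E={z↦thunk(6, ∅)}, St=[addL(1) :: subL(3) :: subL(7)]>
→ final value 12

Answer: 12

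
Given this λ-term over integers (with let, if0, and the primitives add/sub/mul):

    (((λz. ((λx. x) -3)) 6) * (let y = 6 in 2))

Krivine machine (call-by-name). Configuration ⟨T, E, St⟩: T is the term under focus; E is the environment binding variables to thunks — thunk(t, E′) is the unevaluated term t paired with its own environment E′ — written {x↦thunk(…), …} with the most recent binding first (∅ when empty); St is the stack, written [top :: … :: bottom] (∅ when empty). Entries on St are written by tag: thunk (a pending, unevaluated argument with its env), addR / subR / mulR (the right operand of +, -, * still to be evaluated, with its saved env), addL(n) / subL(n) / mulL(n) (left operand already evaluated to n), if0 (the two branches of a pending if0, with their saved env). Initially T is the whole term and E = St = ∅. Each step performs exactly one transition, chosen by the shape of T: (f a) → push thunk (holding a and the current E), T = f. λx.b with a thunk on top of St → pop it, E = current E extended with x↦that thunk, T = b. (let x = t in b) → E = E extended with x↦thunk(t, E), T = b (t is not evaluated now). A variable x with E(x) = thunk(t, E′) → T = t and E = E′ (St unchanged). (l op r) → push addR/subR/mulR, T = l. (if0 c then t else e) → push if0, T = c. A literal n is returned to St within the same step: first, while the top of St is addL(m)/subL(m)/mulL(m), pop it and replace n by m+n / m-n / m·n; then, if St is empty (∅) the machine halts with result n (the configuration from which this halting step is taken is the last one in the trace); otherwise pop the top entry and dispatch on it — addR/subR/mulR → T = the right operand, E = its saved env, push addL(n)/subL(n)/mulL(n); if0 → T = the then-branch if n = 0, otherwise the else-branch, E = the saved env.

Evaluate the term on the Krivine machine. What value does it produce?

Answer: -6

Machine steps:
[0] <T=(((λz. ((λx. x) -3)) 6) * (let y = 6 in 2)), E=∅, St=∅>
[1] <T=((λz. ((λx. x) -3)) 6), E=∅, St=[mulR]>
[2] <T=(λz. ((λx. x) -3)), E=∅, St=[thunk :: mulR]>
[3] <T=((λx. x) -3), E={z↦thunk(6, ∅)}, St=[mulR]>
[4] <T=(λx. x), E={z↦thunk(6, ∅)}, St=[thunk :: mulR]>
[5] <T=x, E={x↦thunk(-3, {z↦thunk(6, ∅)}), z↦thunk(6, ∅)}, St=[mulR]>
[6] <T=-3, E={z↦thunk(6, ∅)}, St=[mulR]>
[7] <T=(let y = 6 in 2), E=∅, St=[mulL(-3)]>
[8] <T=2, E={y↦thunk(6, ∅)}, St=[mulL(-3)]>
→ final value -6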